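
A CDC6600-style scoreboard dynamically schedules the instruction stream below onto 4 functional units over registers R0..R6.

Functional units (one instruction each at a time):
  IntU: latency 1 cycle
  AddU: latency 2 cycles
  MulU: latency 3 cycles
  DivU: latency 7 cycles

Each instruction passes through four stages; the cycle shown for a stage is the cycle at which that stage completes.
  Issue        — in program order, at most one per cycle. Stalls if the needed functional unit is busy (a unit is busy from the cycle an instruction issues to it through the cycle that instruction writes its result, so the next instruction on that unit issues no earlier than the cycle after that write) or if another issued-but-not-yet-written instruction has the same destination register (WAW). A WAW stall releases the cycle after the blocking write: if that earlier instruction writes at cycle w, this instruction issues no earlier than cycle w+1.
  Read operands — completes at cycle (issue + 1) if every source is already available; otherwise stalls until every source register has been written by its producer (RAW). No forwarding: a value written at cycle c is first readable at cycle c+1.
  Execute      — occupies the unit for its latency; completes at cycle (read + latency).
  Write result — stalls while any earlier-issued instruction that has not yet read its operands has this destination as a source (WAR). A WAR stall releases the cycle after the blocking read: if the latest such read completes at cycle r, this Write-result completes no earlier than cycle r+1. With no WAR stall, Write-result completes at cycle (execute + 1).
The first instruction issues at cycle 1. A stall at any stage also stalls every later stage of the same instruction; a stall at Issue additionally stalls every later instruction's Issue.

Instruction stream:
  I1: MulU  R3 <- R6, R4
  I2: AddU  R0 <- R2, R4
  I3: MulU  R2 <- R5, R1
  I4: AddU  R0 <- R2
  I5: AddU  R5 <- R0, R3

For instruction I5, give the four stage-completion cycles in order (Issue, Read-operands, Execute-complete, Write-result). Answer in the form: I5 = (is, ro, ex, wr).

I5 = (17, 18, 20, 21)

I1 -> (1, 2, 5, 6)
I2 -> (2, 3, 5, 6)
I3 -> (7, 8, 11, 12)  // struct: MulU busy until I1 writes@6
I4 -> (8, 13, 15, 16)  // RAW R2: wait I3 write@12
I5 -> (17, 18, 20, 21)  // struct: AddU busy until I4 writes@16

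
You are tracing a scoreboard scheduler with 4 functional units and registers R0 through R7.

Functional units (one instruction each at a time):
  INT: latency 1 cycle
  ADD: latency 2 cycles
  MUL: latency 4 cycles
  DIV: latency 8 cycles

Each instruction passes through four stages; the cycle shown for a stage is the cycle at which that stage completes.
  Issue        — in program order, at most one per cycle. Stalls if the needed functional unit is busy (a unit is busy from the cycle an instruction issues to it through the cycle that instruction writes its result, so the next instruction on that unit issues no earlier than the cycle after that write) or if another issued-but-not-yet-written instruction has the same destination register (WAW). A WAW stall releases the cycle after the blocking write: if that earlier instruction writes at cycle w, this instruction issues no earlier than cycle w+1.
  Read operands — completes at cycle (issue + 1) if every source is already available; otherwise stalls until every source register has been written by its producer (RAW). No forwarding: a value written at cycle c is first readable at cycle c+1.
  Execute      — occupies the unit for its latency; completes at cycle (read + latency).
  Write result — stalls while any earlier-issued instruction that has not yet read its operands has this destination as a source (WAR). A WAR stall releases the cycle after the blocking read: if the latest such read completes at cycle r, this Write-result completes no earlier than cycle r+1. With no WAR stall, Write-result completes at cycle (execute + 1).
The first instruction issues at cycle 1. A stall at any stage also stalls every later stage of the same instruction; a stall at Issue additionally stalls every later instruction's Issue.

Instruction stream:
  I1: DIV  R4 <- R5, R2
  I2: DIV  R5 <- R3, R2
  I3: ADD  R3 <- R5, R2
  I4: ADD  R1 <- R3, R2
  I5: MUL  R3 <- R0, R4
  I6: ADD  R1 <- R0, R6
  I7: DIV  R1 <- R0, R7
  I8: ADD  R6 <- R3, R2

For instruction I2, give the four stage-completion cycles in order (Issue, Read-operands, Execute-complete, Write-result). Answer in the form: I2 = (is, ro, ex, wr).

I2 = (12, 13, 21, 22)

c1: issue I1 (DIV)
c2: I1 read-ops
c10: I1 finished on DIV
c11: I1→R4
c12: issue I2 (DIV)
c13: I2 read-ops · issue I3 (ADD)
c21: I2 finished on DIV
c22: I2→R5
c23: I3 read-ops
c25: I3 finished on ADD
c26: I3→R3
c27: issue I4 (ADD)
c28: I4 read-ops · issue I5 (MUL)
c29: I5 read-ops
c30: I4 finished on ADD
c31: I4→R1
c32: issue I6 (ADD)
c33: I5 finished on MUL · I6 read-ops
c34: I5→R3
c35: I6 finished on ADD
c36: I6→R1
c37: issue I7 (DIV)
c38: I7 read-ops · issue I8 (ADD)
c39: I8 read-ops
c41: I8 finished on ADD
c42: I8→R6
c46: I7 finished on DIV
c47: I7→R1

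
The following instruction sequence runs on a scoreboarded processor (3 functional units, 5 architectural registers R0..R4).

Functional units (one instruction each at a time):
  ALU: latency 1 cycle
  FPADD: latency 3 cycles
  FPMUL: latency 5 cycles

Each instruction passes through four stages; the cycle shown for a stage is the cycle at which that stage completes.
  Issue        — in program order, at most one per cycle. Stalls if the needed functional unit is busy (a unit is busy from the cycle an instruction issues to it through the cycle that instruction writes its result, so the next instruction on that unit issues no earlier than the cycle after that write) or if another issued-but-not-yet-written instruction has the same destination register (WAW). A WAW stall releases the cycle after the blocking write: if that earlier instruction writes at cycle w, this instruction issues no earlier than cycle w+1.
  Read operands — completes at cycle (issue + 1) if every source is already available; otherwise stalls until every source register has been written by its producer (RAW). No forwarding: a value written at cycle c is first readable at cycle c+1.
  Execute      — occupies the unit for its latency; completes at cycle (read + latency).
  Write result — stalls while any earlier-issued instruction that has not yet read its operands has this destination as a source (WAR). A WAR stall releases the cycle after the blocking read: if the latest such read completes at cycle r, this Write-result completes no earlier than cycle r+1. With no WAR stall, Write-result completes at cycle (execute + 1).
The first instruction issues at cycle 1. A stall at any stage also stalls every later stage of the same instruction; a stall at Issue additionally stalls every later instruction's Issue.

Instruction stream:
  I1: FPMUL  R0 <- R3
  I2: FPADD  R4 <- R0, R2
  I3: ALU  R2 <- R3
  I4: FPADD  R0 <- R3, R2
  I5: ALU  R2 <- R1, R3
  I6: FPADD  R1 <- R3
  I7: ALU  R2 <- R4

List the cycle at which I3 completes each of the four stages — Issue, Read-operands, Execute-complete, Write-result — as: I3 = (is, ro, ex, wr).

I3 = (3, 4, 5, 10)

c1: I1 issues→FPMUL
c2: I1 reads, I2 issues→FPADD
c3: I3 issues→ALU
c4: I3 reads
c5: I3 exec-done
c7: I1 exec-done
c8: I1 writes R0
c9: I2 reads
c10: I3 writes R2
c12: I2 exec-done
c13: I2 writes R4
c14: I4 issues→FPADD
c15: I4 reads, I5 issues→ALU
c16: I5 reads
c17: I5 exec-done
c18: I4 exec-done, I5 writes R2
c19: I4 writes R0
c20: I6 issues→FPADD
c21: I6 reads, I7 issues→ALU
c22: I7 reads
c23: I7 exec-done
c24: I6 exec-done, I7 writes R2
c25: I6 writes R1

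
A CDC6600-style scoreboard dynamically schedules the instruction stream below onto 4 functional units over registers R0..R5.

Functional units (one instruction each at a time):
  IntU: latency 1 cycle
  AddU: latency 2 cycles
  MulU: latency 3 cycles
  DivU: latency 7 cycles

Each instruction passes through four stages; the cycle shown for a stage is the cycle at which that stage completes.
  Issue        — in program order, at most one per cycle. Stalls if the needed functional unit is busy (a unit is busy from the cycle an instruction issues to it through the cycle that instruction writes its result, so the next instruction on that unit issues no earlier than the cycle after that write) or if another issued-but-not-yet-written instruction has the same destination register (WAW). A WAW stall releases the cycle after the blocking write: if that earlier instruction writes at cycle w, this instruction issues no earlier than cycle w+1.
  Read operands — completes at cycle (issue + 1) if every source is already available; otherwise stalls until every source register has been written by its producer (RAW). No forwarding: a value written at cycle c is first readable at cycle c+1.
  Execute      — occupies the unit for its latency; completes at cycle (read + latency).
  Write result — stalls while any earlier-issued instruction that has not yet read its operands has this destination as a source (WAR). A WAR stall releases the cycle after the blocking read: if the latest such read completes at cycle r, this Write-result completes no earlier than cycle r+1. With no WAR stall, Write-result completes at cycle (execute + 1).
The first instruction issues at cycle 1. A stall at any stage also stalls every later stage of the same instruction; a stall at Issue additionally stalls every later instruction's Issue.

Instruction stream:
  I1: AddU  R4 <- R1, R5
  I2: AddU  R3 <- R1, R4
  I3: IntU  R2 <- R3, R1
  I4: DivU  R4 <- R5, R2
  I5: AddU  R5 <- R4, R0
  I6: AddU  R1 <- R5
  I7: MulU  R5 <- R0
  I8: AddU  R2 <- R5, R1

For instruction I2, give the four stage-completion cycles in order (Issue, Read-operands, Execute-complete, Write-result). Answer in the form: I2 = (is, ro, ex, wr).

[1] I1→AddU
[2] I1 RO
[4] I1 EX
[5] I1 WR R4
[6] I2→AddU
[7] I2 RO; I3→IntU
[8] I4→DivU
[9] I2 EX
[10] I2 WR R3
[11] I3 RO; I5→AddU
[12] I3 EX
[13] I3 WR R2
[14] I4 RO
[21] I4 EX
[22] I4 WR R4
[23] I5 RO
[25] I5 EX
[26] I5 WR R5
[27] I6→AddU
[28] I6 RO; I7→MulU
[29] I7 RO
[30] I6 EX
[31] I6 WR R1
[32] I7 EX; I8→AddU
[33] I7 WR R5
[34] I8 RO
[36] I8 EX
[37] I8 WR R2

I2 = (6, 7, 9, 10)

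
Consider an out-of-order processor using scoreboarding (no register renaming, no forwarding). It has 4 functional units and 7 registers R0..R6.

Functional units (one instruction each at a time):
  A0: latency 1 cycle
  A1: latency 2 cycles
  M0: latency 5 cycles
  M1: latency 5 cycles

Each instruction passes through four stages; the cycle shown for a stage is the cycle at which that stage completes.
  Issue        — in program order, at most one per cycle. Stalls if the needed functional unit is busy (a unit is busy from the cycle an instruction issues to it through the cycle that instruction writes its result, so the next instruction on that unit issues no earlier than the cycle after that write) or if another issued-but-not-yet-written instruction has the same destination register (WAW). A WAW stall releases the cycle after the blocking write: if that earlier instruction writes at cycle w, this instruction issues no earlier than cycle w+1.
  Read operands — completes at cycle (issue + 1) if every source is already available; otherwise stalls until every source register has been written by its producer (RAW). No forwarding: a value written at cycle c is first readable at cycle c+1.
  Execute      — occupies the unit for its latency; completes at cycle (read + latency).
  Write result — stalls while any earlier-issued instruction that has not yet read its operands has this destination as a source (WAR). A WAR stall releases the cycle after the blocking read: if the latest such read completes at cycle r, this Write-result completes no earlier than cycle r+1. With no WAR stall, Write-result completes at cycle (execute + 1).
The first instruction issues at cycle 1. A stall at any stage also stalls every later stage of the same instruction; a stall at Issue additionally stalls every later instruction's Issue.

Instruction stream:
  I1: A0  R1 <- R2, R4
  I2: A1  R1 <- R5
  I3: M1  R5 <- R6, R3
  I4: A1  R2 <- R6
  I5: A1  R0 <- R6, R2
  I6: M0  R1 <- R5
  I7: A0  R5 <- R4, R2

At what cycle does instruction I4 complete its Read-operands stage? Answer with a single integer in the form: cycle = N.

[I1] 1/2/3/4
[I2] 5/6/8/9  (WAW R1: wait I1 write@4)
[I3] 6/7/12/13
[I4] 10/11/13/14  (struct: A1 busy until I2 writes@9)
[I5] 15/16/18/19  (struct: A1 busy until I4 writes@14)
[I6] 16/17/22/23
[I7] 17/18/19/20

cycle = 11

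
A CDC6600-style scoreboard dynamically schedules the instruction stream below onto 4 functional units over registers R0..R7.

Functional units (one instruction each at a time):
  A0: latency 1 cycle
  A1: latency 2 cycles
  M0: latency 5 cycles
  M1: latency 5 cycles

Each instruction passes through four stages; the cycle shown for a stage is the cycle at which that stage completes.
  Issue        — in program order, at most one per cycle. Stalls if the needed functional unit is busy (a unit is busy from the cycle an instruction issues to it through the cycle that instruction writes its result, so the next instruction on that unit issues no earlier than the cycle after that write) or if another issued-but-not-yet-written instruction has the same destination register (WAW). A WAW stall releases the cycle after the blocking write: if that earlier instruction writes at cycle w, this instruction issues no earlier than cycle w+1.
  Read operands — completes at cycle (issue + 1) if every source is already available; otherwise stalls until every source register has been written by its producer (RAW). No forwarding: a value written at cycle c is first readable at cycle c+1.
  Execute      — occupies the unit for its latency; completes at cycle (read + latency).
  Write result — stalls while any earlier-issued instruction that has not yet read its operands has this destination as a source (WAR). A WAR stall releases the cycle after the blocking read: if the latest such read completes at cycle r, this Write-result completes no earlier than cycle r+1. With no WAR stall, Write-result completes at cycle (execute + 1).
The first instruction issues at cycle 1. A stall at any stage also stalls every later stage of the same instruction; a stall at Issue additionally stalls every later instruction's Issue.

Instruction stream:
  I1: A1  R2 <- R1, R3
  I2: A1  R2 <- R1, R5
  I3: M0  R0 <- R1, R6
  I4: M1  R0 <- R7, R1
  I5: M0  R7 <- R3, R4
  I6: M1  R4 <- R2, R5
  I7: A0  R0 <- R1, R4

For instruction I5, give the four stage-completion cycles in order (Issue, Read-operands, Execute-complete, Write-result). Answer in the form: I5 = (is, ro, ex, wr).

I5 = (16, 17, 22, 23)

cycle 1: I1 issues→A1
cycle 2: I1 reads
cycle 4: I1 exec-done
cycle 5: I1 writes R2
cycle 6: I2 issues→A1
cycle 7: I2 reads; I3 issues→M0
cycle 8: I3 reads
cycle 9: I2 exec-done
cycle 10: I2 writes R2
cycle 13: I3 exec-done
cycle 14: I3 writes R0
cycle 15: I4 issues→M1
cycle 16: I4 reads; I5 issues→M0
cycle 17: I5 reads
cycle 21: I4 exec-done
cycle 22: I4 writes R0; I5 exec-done
cycle 23: I5 writes R7; I6 issues→M1
cycle 24: I6 reads; I7 issues→A0
cycle 29: I6 exec-done
cycle 30: I6 writes R4
cycle 31: I7 reads
cycle 32: I7 exec-done
cycle 33: I7 writes R0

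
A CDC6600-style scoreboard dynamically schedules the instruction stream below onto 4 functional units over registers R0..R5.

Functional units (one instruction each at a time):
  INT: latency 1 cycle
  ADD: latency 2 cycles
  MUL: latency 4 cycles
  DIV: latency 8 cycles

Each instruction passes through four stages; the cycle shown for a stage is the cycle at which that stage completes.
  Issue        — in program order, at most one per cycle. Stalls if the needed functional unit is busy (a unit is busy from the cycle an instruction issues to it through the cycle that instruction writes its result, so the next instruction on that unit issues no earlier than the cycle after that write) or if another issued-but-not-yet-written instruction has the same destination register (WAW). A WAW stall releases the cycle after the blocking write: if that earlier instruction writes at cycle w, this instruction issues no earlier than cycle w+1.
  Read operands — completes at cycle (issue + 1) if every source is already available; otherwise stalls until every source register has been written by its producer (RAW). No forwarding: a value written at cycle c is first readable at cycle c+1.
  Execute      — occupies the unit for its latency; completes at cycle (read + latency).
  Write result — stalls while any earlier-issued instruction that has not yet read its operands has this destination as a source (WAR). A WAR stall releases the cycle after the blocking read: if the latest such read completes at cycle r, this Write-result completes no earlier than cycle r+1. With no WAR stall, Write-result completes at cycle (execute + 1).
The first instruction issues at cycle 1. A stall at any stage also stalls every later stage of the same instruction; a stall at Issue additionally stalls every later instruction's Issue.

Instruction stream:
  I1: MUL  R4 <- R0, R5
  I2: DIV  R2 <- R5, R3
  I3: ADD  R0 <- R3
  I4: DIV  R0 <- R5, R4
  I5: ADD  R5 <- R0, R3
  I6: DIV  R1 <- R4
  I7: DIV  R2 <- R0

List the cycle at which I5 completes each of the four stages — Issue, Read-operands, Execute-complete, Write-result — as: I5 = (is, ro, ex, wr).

I5 = (14, 24, 26, 27)

I1  is:1  ro:2  ex:6  wr:7
I2  is:2  ro:3  ex:11  wr:12
I3  is:3  ro:4  ex:6  wr:7
I4  is:13  ro:14  ex:22  wr:23  — struct: DIV busy until I2 writes@12
I5  is:14  ro:24  ex:26  wr:27  — RAW R0: wait I4 write@23
I6  is:24  ro:25  ex:33  wr:34  — struct: DIV busy until I4 writes@23
I7  is:35  ro:36  ex:44  wr:45  — struct: DIV busy until I6 writes@34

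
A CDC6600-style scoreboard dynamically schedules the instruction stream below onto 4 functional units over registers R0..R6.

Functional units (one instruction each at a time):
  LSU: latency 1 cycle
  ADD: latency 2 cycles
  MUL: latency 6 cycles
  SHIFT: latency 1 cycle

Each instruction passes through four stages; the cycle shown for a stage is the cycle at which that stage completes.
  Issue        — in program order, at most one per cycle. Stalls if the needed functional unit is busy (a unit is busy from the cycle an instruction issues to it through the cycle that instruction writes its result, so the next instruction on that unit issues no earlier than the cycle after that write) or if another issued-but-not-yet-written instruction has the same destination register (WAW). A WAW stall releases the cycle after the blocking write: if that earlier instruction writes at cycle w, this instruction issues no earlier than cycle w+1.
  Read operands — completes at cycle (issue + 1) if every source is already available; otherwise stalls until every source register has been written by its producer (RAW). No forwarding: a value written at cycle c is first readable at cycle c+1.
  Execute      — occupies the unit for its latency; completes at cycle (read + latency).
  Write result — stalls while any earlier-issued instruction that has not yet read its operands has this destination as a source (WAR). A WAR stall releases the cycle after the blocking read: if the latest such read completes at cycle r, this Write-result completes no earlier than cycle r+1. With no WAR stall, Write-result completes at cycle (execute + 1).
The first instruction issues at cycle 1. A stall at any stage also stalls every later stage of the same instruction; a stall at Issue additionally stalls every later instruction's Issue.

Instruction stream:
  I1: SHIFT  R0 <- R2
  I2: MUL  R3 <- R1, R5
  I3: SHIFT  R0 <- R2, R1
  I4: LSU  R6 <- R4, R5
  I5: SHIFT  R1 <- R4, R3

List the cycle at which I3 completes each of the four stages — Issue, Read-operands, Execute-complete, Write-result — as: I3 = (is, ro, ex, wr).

[I1] 1/2/3/4
[I2] 2/3/9/10
[I3] 5/6/7/8  (struct: SHIFT busy until I1 writes@4)
[I4] 6/7/8/9
[I5] 9/11/12/13  (struct: SHIFT busy until I3 writes@8; RAW R3: wait I2 write@10)

I3 = (5, 6, 7, 8)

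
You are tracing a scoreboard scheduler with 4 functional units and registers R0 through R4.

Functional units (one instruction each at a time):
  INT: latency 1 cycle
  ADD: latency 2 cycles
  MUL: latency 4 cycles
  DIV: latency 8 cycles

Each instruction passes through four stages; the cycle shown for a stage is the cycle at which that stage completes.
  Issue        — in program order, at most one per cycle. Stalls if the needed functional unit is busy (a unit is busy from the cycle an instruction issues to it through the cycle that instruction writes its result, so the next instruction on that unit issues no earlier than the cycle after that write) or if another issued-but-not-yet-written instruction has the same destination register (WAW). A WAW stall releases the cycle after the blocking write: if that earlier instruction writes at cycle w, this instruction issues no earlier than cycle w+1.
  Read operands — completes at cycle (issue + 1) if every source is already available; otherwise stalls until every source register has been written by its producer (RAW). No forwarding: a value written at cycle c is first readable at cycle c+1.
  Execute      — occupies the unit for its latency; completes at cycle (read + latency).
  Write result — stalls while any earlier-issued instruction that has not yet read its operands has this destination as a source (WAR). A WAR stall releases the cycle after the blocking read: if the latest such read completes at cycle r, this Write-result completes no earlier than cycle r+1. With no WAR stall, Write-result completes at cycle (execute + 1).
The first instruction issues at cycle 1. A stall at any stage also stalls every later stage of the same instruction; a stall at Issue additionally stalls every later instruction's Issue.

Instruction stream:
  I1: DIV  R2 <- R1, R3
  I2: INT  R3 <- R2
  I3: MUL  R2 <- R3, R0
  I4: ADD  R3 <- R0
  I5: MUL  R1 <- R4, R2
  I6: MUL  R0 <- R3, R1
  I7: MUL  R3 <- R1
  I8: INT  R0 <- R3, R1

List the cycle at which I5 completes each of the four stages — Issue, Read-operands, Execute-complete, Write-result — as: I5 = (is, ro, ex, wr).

cycle 1: I1→DIV
cycle 2: I1 RO, I2→INT
cycle 10: I1 EX
cycle 11: I1 WR R2
cycle 12: I2 RO, I3→MUL
cycle 13: I2 EX
cycle 14: I2 WR R3
cycle 15: I3 RO, I4→ADD
cycle 16: I4 RO
cycle 18: I4 EX
cycle 19: I3 EX, I4 WR R3
cycle 20: I3 WR R2
cycle 21: I5→MUL
cycle 22: I5 RO
cycle 26: I5 EX
cycle 27: I5 WR R1
cycle 28: I6→MUL
cycle 29: I6 RO
cycle 33: I6 EX
cycle 34: I6 WR R0
cycle 35: I7→MUL
cycle 36: I7 RO, I8→INT
cycle 40: I7 EX
cycle 41: I7 WR R3
cycle 42: I8 RO
cycle 43: I8 EX
cycle 44: I8 WR R0

I5 = (21, 22, 26, 27)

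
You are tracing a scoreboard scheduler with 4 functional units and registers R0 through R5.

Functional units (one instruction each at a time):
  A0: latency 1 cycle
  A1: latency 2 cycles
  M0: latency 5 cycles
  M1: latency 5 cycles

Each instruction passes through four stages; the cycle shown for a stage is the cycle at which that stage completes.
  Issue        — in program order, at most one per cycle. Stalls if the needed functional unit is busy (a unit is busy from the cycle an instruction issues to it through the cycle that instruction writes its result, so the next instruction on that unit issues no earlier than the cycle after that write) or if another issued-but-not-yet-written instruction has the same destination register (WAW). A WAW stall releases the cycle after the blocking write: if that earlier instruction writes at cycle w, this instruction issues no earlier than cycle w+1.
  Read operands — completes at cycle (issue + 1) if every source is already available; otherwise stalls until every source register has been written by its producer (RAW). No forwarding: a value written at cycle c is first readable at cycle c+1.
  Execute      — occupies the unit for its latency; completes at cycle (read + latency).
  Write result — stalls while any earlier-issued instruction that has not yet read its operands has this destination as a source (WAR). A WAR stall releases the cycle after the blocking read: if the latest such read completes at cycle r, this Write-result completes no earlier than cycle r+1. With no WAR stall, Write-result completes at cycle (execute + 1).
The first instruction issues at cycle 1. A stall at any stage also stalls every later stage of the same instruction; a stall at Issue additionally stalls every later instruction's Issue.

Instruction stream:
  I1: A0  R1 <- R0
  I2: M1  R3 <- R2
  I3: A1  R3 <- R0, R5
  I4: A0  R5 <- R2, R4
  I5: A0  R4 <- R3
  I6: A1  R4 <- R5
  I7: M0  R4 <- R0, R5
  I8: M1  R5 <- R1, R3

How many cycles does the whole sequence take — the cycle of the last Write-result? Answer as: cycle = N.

t=1  I1 dispatched to A0
t=2  I1 operands ready; I2 dispatched to M1
t=3  I1 complete; I2 operands ready
t=4  R1←I1
t=8  I2 complete
t=9  R3←I2
t=10  I3 dispatched to A1
t=11  I3 operands ready; I4 dispatched to A0
t=12  I4 operands ready
t=13  I3 complete; I4 complete
t=14  R3←I3; R5←I4
t=15  I5 dispatched to A0
t=16  I5 operands ready
t=17  I5 complete
t=18  R4←I5
t=19  I6 dispatched to A1
t=20  I6 operands ready
t=22  I6 complete
t=23  R4←I6
t=24  I7 dispatched to M0
t=25  I7 operands ready; I8 dispatched to M1
t=26  I8 operands ready
t=30  I7 complete
t=31  R4←I7; I8 complete
t=32  R5←I8

cycle = 32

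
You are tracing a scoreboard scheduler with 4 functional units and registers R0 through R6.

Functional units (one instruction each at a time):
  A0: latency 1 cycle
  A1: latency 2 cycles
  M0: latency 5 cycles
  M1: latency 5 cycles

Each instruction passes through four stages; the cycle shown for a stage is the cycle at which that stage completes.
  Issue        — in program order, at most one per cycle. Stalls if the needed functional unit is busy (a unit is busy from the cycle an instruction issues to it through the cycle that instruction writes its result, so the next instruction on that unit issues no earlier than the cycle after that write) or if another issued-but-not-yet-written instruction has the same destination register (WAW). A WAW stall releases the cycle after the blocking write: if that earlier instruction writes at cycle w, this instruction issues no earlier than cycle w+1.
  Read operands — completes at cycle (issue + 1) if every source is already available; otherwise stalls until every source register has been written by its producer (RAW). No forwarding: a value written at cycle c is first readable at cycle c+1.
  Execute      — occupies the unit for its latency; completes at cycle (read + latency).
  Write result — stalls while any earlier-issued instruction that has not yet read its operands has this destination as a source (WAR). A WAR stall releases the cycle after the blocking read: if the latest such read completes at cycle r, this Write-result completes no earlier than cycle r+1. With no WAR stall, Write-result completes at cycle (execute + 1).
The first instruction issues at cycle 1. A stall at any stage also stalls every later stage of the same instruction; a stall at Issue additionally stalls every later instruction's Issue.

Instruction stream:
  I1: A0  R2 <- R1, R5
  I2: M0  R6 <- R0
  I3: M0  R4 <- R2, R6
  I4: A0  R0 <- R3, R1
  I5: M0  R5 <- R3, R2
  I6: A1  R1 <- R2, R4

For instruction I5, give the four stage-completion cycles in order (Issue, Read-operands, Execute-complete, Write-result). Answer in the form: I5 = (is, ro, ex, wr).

I1: IS=1 RO=2 EX=3 WR=4
I2: IS=2 RO=3 EX=8 WR=9
I3: IS=10 RO=11 EX=16 WR=17  [struct: M0 busy until I2 writes@9]
I4: IS=11 RO=12 EX=13 WR=14
I5: IS=18 RO=19 EX=24 WR=25  [struct: M0 busy until I3 writes@17]
I6: IS=19 RO=20 EX=22 WR=23

I5 = (18, 19, 24, 25)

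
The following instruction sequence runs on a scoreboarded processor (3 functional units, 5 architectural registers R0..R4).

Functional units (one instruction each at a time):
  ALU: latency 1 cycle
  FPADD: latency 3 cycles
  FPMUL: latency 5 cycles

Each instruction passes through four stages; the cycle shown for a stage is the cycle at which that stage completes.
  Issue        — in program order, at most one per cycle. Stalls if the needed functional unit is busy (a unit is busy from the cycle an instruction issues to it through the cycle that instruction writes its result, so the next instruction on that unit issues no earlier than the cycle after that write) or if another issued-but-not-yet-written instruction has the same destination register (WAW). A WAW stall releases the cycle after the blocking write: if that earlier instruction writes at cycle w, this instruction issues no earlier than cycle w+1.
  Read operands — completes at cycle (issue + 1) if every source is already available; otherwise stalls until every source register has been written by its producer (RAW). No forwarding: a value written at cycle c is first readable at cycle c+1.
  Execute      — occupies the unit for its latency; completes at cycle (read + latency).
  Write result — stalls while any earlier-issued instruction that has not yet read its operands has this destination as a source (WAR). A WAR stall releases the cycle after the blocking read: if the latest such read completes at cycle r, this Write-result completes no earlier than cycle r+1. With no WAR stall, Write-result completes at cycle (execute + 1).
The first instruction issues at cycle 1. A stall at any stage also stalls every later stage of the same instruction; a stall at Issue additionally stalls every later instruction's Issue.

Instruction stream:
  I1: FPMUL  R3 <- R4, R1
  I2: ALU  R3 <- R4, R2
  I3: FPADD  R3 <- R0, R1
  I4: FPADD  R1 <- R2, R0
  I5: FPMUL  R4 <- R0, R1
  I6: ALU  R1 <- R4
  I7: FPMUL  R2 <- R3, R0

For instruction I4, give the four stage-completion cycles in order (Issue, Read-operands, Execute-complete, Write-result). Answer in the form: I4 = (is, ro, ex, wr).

I4 = (19, 20, 23, 24)

[I1] 1/2/7/8
[I2] 9/10/11/12  (WAW R3: wait I1 write@8)
[I3] 13/14/17/18  (WAW R3: wait I2 write@12)
[I4] 19/20/23/24  (struct: FPADD busy until I3 writes@18)
[I5] 20/25/30/31  (RAW R1: wait I4 write@24)
[I6] 25/32/33/34  (WAW R1: wait I4 write@24; RAW R4: wait I5 write@31)
[I7] 32/33/38/39  (struct: FPMUL busy until I5 writes@31)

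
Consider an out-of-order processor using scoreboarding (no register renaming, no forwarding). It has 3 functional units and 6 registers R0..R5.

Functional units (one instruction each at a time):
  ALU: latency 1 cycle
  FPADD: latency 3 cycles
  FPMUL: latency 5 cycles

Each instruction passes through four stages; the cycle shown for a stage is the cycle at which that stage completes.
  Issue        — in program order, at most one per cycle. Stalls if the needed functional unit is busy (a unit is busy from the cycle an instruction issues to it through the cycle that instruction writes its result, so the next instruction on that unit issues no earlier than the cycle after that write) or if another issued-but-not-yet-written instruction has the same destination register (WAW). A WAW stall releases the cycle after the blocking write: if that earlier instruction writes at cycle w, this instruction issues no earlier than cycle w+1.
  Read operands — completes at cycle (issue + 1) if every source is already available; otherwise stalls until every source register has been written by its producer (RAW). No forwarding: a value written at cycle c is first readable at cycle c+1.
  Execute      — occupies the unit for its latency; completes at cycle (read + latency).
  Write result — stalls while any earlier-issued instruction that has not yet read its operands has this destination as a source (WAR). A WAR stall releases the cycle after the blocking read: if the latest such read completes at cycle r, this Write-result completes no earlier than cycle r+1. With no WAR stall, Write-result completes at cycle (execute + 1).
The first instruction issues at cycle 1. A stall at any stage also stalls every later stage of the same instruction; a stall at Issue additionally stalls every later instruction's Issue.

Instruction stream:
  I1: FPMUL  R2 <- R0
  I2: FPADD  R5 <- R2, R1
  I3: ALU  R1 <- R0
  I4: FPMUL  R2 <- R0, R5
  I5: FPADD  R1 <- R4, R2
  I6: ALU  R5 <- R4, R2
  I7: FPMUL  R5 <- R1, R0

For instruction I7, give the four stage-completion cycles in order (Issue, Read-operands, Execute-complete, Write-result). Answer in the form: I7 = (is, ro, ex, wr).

I7 = (24, 26, 31, 32)

I1 -> (1, 2, 7, 8)
I2 -> (2, 9, 12, 13)  // RAW R2: wait I1 write@8
I3 -> (3, 4, 5, 10)  // WAR R1: wait I2 read@9
I4 -> (9, 14, 19, 20)  // struct: FPMUL busy until I1 writes@8, RAW R5: wait I2 write@13
I5 -> (14, 21, 24, 25)  // struct: FPADD busy until I2 writes@13, RAW R2: wait I4 write@20
I6 -> (15, 21, 22, 23)  // RAW R2: wait I4 write@20
I7 -> (24, 26, 31, 32)  // WAW R5: wait I6 write@23, RAW R1: wait I5 write@25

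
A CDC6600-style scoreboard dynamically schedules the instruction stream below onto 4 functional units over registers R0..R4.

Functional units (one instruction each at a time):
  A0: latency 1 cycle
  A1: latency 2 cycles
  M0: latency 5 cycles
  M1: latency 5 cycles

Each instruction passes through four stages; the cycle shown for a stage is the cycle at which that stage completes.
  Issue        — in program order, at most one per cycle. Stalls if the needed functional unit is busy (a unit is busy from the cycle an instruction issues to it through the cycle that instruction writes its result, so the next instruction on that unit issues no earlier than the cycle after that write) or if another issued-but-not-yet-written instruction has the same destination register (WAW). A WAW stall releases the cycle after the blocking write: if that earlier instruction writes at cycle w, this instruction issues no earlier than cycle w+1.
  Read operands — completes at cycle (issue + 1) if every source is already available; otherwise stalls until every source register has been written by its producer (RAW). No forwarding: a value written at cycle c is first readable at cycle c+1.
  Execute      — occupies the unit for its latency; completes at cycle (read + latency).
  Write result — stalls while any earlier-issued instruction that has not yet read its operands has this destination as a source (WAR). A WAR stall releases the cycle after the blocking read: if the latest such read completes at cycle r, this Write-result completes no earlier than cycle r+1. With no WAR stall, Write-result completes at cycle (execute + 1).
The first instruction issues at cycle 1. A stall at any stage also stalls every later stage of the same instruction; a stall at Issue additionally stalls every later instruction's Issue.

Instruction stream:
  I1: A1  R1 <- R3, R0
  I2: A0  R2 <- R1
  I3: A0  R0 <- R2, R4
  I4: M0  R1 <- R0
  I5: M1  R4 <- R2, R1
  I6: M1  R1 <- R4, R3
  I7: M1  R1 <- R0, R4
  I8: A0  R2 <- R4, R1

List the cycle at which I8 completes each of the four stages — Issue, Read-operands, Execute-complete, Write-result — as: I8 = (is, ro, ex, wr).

[1] issue I1 (A1)
[2] I1 read-ops, issue I2 (A0)
[4] I1 finished on A1
[5] I1→R1
[6] I2 read-ops
[7] I2 finished on A0
[8] I2→R2
[9] issue I3 (A0)
[10] I3 read-ops, issue I4 (M0)
[11] I3 finished on A0, issue I5 (M1)
[12] I3→R0
[13] I4 read-ops
[18] I4 finished on M0
[19] I4→R1
[20] I5 read-ops
[25] I5 finished on M1
[26] I5→R4
[27] issue I6 (M1)
[28] I6 read-ops
[33] I6 finished on M1
[34] I6→R1
[35] issue I7 (M1)
[36] I7 read-ops, issue I8 (A0)
[41] I7 finished on M1
[42] I7→R1
[43] I8 read-ops
[44] I8 finished on A0
[45] I8→R2

I8 = (36, 43, 44, 45)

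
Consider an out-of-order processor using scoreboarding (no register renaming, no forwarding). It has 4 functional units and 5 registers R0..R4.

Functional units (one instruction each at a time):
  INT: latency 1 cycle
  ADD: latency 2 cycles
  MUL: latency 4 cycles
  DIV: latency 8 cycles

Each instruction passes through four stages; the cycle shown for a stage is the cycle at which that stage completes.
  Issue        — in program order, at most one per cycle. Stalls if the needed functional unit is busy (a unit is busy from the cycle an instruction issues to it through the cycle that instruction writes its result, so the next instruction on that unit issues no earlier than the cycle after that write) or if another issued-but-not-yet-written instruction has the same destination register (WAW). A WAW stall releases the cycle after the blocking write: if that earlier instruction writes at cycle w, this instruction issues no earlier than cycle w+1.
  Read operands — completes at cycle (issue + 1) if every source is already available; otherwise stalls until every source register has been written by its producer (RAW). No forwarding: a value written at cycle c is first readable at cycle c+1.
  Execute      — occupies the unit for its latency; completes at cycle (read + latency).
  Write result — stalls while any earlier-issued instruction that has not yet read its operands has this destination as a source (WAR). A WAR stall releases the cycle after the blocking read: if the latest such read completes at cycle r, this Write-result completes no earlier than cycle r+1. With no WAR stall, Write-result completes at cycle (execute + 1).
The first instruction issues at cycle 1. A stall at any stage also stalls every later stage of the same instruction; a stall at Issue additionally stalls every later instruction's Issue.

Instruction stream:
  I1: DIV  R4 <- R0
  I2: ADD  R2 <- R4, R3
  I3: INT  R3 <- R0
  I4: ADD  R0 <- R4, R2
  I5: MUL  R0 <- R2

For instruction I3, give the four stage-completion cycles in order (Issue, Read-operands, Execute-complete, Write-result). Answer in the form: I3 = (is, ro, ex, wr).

[I1] 1/2/10/11
[I2] 2/12/14/15  (RAW R4: wait I1 write@11)
[I3] 3/4/5/13  (WAR R3: wait I2 read@12)
[I4] 16/17/19/20  (struct: ADD busy until I2 writes@15)
[I5] 21/22/26/27  (WAW R0: wait I4 write@20)

I3 = (3, 4, 5, 13)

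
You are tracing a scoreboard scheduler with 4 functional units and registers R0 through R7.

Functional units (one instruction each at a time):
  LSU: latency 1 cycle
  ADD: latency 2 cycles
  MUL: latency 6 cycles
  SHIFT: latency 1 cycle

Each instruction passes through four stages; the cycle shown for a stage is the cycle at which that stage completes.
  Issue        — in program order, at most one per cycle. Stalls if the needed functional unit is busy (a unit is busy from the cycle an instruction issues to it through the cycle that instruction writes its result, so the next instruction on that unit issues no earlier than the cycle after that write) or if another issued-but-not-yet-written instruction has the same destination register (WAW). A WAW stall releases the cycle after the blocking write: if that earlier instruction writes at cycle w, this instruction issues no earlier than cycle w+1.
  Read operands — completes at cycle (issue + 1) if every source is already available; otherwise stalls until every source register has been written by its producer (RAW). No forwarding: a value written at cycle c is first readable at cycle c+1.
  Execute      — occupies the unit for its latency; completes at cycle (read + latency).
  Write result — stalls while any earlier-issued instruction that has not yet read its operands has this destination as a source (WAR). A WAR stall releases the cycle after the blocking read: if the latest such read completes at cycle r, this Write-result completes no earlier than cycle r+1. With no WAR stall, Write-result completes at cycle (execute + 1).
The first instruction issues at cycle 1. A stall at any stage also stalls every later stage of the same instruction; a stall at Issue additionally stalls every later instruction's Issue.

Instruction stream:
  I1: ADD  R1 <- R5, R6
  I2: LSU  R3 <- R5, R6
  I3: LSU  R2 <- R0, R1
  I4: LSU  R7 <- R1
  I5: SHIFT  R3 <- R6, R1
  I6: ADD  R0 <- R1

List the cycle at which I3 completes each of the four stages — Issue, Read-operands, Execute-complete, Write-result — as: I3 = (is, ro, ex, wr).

I3 = (6, 7, 8, 9)

  I1 | 1 | 2 | 4 | 5
  I2 | 2 | 3 | 4 | 5
  I3 | 6 | 7 | 8 | 9   struct: LSU busy until I2 writes@5
  I4 | 10 | 11 | 12 | 13   struct: LSU busy until I3 writes@9
  I5 | 11 | 12 | 13 | 14
  I6 | 12 | 13 | 15 | 16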